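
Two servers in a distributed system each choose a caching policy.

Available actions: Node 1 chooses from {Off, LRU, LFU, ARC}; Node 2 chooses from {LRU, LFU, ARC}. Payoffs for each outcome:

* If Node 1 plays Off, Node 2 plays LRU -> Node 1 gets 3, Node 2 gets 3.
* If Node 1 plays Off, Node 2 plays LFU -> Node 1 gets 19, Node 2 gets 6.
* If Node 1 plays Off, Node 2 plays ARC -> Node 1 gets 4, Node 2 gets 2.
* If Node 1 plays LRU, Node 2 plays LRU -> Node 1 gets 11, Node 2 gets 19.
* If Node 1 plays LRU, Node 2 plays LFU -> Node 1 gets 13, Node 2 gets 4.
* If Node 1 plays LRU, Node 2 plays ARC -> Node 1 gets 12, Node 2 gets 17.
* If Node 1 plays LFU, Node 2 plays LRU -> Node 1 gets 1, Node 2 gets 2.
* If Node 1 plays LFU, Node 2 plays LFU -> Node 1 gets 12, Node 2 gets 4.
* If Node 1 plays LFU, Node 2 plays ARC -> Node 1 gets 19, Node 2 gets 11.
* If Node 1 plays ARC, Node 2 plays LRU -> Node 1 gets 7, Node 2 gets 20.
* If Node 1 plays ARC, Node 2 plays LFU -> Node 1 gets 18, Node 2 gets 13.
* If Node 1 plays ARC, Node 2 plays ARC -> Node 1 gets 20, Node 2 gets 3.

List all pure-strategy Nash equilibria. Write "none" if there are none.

Node 1 against LRU: payoffs 3, 11, 1, 7 → best response LRU.
Node 1 against LFU: payoffs 19, 13, 12, 18 → best response Off.
Node 1 against ARC: payoffs 4, 12, 19, 20 → best response ARC.
Node 2 against Off: payoffs 3, 6, 2 → best response LFU.
Node 2 against LRU: payoffs 19, 4, 17 → best response LRU.
Node 2 against LFU: payoffs 2, 4, 11 → best response ARC.
Node 2 against ARC: payoffs 20, 13, 3 → best response LRU.
Mutual best responses: (Off, LFU); (LRU, LRU).

The pure Nash equilibria are (Off, LFU) and (LRU, LRU).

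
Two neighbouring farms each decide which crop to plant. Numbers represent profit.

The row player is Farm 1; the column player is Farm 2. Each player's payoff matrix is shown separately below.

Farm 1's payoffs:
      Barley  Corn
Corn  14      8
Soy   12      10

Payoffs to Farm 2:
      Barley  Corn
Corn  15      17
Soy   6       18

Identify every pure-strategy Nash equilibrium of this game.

For each strategy profile, look for a profitable unilateral deviation.
(Corn, Barley): Farm 2 can switch to Corn (15 → 17). Not NE.
(Corn, Corn): Farm 1 can switch to Soy (8 → 10). Not NE.
(Soy, Barley): Farm 1 can switch to Corn (12 → 14). Not NE.
(Soy, Corn): Farm 1 gets 10, best alternative 8; Farm 2 gets 18, best alternative 6. No profitable deviation — NE.

The unique pure-strategy Nash equilibrium is (Soy, Corn).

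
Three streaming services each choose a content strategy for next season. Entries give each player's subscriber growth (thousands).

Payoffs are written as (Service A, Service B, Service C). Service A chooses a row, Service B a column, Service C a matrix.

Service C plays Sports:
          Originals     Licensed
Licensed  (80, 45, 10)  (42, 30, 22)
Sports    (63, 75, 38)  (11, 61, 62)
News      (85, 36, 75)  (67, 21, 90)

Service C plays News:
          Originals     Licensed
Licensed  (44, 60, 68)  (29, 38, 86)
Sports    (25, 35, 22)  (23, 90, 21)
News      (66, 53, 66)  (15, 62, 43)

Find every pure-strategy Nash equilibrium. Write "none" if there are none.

Service A against (Originals, Sports): payoffs 80, 63, 85 → best response News.
Service A against (Originals, News): payoffs 44, 25, 66 → best response News.
Service A against (Licensed, Sports): payoffs 42, 11, 67 → best response News.
Service A against (Licensed, News): payoffs 29, 23, 15 → best response Licensed.
Service B against (Licensed, Sports): payoffs 45, 30 → best response Originals.
Service B against (Licensed, News): payoffs 60, 38 → best response Originals.
Service B against (Sports, Sports): payoffs 75, 61 → best response Originals.
Service B against (Sports, News): payoffs 35, 90 → best response Licensed.
Service B against (News, Sports): payoffs 36, 21 → best response Originals.
Service B against (News, News): payoffs 53, 62 → best response Licensed.
Service C against (Licensed, Originals): payoffs 10, 68 → best response News.
Service C against (Licensed, Licensed): payoffs 22, 86 → best response News.
Service C against (Sports, Originals): payoffs 38, 22 → best response Sports.
Service C against (Sports, Licensed): payoffs 62, 21 → best response Sports.
Service C against (News, Originals): payoffs 75, 66 → best response Sports.
Service C against (News, Licensed): payoffs 90, 43 → best response Sports.
Mutual best responses: (News, Originals, Sports).

Pure NE: (News, Originals, Sports)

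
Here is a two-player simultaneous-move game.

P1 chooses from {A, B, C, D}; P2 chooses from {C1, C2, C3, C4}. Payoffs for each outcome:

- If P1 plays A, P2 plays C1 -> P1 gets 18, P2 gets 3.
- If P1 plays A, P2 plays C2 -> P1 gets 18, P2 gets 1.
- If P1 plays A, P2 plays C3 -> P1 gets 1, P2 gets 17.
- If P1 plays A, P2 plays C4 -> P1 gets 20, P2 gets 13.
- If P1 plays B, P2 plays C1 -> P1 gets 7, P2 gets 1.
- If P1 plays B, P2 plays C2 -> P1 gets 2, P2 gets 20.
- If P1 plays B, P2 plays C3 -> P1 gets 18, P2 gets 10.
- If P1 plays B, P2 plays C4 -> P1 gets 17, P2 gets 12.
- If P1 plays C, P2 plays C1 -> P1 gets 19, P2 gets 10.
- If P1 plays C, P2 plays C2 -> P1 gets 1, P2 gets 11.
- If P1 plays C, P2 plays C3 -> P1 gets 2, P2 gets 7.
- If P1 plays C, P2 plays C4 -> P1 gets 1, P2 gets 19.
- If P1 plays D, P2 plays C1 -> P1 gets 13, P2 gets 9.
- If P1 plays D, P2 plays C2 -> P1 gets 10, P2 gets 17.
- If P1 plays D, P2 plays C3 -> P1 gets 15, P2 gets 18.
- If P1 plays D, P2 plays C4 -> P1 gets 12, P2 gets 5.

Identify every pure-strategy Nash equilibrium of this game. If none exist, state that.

P1 against C1: payoffs 18, 7, 19, 13 → best response C.
P1 against C2: payoffs 18, 2, 1, 10 → best response A.
P1 against C3: payoffs 1, 18, 2, 15 → best response B.
P1 against C4: payoffs 20, 17, 1, 12 → best response A.
P2 against A: payoffs 3, 1, 17, 13 → best response C3.
P2 against B: payoffs 1, 20, 10, 12 → best response C2.
P2 against C: payoffs 10, 11, 7, 19 → best response C4.
P2 against D: payoffs 9, 17, 18, 5 → best response C3.
No profile is a mutual best response for all players.

There is no pure-strategy Nash equilibrium.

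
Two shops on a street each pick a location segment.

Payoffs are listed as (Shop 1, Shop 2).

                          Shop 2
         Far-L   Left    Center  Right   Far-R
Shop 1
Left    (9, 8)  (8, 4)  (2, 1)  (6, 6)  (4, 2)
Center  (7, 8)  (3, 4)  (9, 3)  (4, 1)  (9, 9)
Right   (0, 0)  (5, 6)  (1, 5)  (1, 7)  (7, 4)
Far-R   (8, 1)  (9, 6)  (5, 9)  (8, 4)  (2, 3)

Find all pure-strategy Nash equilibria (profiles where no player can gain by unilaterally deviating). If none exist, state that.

(Left, Far-L); (Center, Far-R)

Shop 1 against Far-L: payoffs 9, 7, 0, 8 → best response Left.
Shop 1 against Left: payoffs 8, 3, 5, 9 → best response Far-R.
Shop 1 against Center: payoffs 2, 9, 1, 5 → best response Center.
Shop 1 against Right: payoffs 6, 4, 1, 8 → best response Far-R.
Shop 1 against Far-R: payoffs 4, 9, 7, 2 → best response Center.
Shop 2 against Left: payoffs 8, 4, 1, 6, 2 → best response Far-L.
Shop 2 against Center: payoffs 8, 4, 3, 1, 9 → best response Far-R.
Shop 2 against Right: payoffs 0, 6, 5, 7, 4 → best response Right.
Shop 2 against Far-R: payoffs 1, 6, 9, 4, 3 → best response Center.
Mutual best responses: (Left, Far-L); (Center, Far-R).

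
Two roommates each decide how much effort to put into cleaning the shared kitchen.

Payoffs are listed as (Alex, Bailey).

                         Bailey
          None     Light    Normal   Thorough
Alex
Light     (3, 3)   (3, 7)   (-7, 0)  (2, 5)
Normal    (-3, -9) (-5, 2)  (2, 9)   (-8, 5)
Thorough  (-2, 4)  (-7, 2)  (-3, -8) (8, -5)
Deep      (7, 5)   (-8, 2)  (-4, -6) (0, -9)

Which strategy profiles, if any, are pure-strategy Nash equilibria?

Alex against None: payoffs 3, -3, -2, 7 → best response Deep.
Alex against Light: payoffs 3, -5, -7, -8 → best response Light.
Alex against Normal: payoffs -7, 2, -3, -4 → best response Normal.
Alex against Thorough: payoffs 2, -8, 8, 0 → best response Thorough.
Bailey against Light: payoffs 3, 7, 0, 5 → best response Light.
Bailey against Normal: payoffs -9, 2, 9, 5 → best response Normal.
Bailey against Thorough: payoffs 4, 2, -8, -5 → best response None.
Bailey against Deep: payoffs 5, 2, -6, -9 → best response None.
Mutual best responses: (Light, Light); (Normal, Normal); (Deep, None).

(Light, Light); (Normal, Normal); (Deep, None)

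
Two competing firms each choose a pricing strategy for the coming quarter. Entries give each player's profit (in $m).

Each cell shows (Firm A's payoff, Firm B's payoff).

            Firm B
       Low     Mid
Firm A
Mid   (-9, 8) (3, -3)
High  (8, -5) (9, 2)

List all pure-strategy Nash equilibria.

Pure NE: (High, Mid)

Firm A against Low: payoffs -9, 8 → best response High.
Firm A against Mid: payoffs 3, 9 → best response High.
Firm B against Mid: payoffs 8, -3 → best response Low.
Firm B against High: payoffs -5, 2 → best response Mid.
Mutual best responses: (High, Mid).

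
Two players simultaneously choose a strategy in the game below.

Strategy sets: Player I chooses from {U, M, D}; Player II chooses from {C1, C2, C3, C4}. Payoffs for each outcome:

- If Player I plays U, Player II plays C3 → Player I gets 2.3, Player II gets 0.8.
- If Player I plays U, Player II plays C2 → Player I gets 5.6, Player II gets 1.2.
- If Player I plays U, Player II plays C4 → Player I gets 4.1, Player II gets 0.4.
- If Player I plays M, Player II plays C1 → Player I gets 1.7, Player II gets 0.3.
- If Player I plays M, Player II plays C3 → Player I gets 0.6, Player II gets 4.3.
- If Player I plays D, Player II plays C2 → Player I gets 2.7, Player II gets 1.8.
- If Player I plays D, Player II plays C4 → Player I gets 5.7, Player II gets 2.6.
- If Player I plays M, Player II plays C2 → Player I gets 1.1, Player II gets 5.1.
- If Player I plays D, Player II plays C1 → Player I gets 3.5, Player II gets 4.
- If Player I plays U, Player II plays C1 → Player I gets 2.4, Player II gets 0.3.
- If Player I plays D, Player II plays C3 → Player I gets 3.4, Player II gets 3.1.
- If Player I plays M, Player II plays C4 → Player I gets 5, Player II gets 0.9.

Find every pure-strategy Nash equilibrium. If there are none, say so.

The pure Nash equilibria are (U, C2), (D, C1).

For each strategy profile, look for a profitable unilateral deviation.
(U, C1): Player I can switch to D (2.4 → 3.5). Not NE.
(U, C2): Player I gets 5.6, best alternative 2.7; Player II gets 1.2, best alternative 0.8. No profitable deviation — NE.
(U, C3): Player I can switch to D (2.3 → 3.4). Not NE.
(U, C4): Player I can switch to M (4.1 → 5). Not NE.
(M, C1): Player I can switch to U (1.7 → 2.4). Not NE.
(M, C2): Player I can switch to U (1.1 → 5.6). Not NE.
(M, C3): Player I can switch to U (0.6 → 2.3). Not NE.
(M, C4): Player I can switch to D (5 → 5.7). Not NE.
(D, C1): Player I gets 3.5, best alternative 2.4; Player II gets 4, best alternative 3.1. No profitable deviation — NE.
(D, C2): Player I can switch to U (2.7 → 5.6). Not NE.
(The remaining 2 profiles each have a profitable deviation by the same check.)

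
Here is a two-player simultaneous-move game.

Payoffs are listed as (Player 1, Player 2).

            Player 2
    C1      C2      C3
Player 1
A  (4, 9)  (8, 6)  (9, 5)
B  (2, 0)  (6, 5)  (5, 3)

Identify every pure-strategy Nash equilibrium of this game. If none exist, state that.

(A, C1)

(A, C1): Player 1 gets 4, best alternative 2; Player 2 gets 9, best alternative 6. No profitable deviation — NE.
(A, C2): Player 2 can switch to C1 (6 → 9). Not NE.
(A, C3): Player 2 can switch to C1 (5 → 9). Not NE.
(B, C1): Player 1 can switch to A (2 → 4). Not NE.
(B, C2): Player 1 can switch to A (6 → 8). Not NE.
(B, C3): Player 1 can switch to A (5 → 9). Not NE.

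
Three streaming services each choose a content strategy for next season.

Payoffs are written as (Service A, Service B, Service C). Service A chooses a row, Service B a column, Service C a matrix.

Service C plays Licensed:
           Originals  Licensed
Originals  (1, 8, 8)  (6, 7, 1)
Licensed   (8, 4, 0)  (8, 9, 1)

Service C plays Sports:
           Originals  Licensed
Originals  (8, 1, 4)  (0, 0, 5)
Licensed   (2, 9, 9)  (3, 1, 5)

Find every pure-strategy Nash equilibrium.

Check each profile: it is a Nash equilibrium iff no player can strictly gain by switching unilaterally.
(Originals, Originals, Licensed): Service A can switch to Licensed (1 → 8). Not NE.
(Originals, Originals, Sports): Service C can switch to Licensed (4 → 8). Not NE.
(Originals, Licensed, Licensed): Service A can switch to Licensed (6 → 8). Not NE.
(Originals, Licensed, Sports): Service A can switch to Licensed (0 → 3). Not NE.
(Licensed, Originals, Licensed): Service B can switch to Licensed (4 → 9). Not NE.
(Licensed, Originals, Sports): Service A can switch to Originals (2 → 8). Not NE.
(The remaining 2 profiles each have a profitable deviation by the same check.)

There is no pure-strategy Nash equilibrium.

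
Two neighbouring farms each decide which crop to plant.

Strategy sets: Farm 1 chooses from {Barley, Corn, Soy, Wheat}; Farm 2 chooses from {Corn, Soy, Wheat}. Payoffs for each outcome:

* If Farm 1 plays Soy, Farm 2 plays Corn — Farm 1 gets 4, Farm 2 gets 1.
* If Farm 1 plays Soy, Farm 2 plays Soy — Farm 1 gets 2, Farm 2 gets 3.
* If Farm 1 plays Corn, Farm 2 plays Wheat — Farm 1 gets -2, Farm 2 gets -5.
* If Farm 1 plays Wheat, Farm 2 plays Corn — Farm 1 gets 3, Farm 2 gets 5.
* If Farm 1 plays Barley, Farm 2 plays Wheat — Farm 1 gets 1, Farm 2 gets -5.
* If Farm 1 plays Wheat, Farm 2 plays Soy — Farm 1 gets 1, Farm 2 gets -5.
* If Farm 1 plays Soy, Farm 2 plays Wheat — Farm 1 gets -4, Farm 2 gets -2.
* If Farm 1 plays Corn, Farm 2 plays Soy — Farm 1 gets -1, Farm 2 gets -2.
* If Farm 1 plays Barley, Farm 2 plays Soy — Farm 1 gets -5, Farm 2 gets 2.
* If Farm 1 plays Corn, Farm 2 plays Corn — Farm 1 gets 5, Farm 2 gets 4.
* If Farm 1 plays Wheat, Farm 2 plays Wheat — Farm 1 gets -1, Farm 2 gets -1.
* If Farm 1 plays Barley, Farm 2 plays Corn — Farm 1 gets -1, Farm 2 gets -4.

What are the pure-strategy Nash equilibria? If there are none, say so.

Check each profile: it is a Nash equilibrium iff no player can strictly gain by switching unilaterally.
(Barley, Corn): Farm 1 can switch to Corn (-1 → 5). Not NE.
(Barley, Soy): Farm 1 can switch to Corn (-5 → -1). Not NE.
(Barley, Wheat): Farm 2 can switch to Corn (-5 → -4). Not NE.
(Corn, Corn): Farm 1 gets 5, best alternative 4; Farm 2 gets 4, best alternative -2. No profitable deviation — NE.
(Corn, Soy): Farm 1 can switch to Soy (-1 → 2). Not NE.
(Corn, Wheat): Farm 1 can switch to Barley (-2 → 1). Not NE.
(Soy, Corn): Farm 1 can switch to Corn (4 → 5). Not NE.
(Soy, Soy): Farm 1 gets 2, best alternative 1; Farm 2 gets 3, best alternative 1. No profitable deviation — NE.
(Soy, Wheat): Farm 1 can switch to Barley (-4 → 1). Not NE.
(Wheat, Corn): Farm 1 can switch to Corn (3 → 5). Not NE.
(The remaining 2 profiles each have a profitable deviation by the same check.)

The pure Nash equilibria are (Corn, Corn), (Soy, Soy).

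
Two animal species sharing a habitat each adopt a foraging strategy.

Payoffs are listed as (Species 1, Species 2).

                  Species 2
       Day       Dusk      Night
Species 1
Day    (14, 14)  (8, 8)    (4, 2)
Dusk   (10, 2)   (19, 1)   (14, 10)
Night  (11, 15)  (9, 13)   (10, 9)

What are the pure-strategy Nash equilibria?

(Day, Day) and (Dusk, Night)

For each strategy profile, look for a profitable unilateral deviation.
(Day, Day): Species 1 gets 14, best alternative 11; Species 2 gets 14, best alternative 8. No profitable deviation — NE.
(Day, Dusk): Species 1 can switch to Dusk (8 → 19). Not NE.
(Day, Night): Species 1 can switch to Dusk (4 → 14). Not NE.
(Dusk, Day): Species 1 can switch to Day (10 → 14). Not NE.
(Dusk, Dusk): Species 2 can switch to Day (1 → 2). Not NE.
(Dusk, Night): Species 1 gets 14, best alternative 10; Species 2 gets 10, best alternative 2. No profitable deviation — NE.
(Night, Day): Species 1 can switch to Day (11 → 14). Not NE.
(Night, Dusk): Species 1 can switch to Dusk (9 → 19). Not NE.
(Night, Night): Species 1 can switch to Dusk (10 → 14). Not NE.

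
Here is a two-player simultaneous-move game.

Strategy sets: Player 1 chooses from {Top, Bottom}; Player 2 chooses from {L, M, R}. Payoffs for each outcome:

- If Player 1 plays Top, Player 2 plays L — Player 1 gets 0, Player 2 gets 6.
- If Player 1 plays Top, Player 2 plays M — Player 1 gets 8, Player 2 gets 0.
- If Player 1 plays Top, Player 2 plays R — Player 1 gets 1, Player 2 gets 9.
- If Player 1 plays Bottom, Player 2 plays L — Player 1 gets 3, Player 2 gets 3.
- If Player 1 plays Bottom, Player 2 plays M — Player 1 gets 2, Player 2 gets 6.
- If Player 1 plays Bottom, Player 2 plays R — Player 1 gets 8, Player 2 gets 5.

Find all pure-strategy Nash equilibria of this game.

Player 1 against L: payoffs 0, 3 → best response Bottom.
Player 1 against M: payoffs 8, 2 → best response Top.
Player 1 against R: payoffs 1, 8 → best response Bottom.
Player 2 against Top: payoffs 6, 0, 9 → best response R.
Player 2 against Bottom: payoffs 3, 6, 5 → best response M.
No profile is a mutual best response for all players.

none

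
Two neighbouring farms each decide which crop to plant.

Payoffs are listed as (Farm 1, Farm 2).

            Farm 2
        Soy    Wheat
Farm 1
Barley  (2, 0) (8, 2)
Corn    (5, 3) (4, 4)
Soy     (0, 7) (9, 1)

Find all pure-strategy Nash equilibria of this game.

(Barley, Soy): Farm 1 can switch to Corn (2 → 5). Not NE.
(Barley, Wheat): Farm 1 can switch to Soy (8 → 9). Not NE.
(Corn, Soy): Farm 2 can switch to Wheat (3 → 4). Not NE.
(Corn, Wheat): Farm 1 can switch to Barley (4 → 8). Not NE.
(Soy, Soy): Farm 1 can switch to Barley (0 → 2). Not NE.
(Soy, Wheat): Farm 2 can switch to Soy (1 → 7). Not NE.

This game has no pure Nash equilibrium.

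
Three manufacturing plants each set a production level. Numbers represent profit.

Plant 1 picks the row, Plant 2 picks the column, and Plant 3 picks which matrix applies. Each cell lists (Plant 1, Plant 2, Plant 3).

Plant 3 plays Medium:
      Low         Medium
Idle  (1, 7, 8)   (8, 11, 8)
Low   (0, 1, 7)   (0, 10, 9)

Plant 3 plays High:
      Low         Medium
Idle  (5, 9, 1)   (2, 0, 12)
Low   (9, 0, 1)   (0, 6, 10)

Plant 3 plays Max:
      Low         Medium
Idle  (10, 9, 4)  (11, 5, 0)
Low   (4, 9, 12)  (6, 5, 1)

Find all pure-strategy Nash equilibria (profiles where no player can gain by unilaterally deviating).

(Idle, Low, Medium): Plant 2 can switch to Medium (7 → 11). Not NE.
(Idle, Low, High): Plant 1 can switch to Low (5 → 9). Not NE.
(Idle, Low, Max): Plant 3 can switch to Medium (4 → 8). Not NE.
(Idle, Medium, Medium): Plant 3 can switch to High (8 → 12). Not NE.
(Idle, Medium, High): Plant 2 can switch to Low (0 → 9). Not NE.
(Idle, Medium, Max): Plant 2 can switch to Low (5 → 9). Not NE.
(Low, Low, Medium): Plant 1 can switch to Idle (0 → 1). Not NE.
(Low, Low, High): Plant 2 can switch to Medium (0 → 6). Not NE.
(Low, Low, Max): Plant 1 can switch to Idle (4 → 10). Not NE.
(Low, Medium, Medium): Plant 1 can switch to Idle (0 → 8). Not NE.
(The remaining 2 profiles each have a profitable deviation by the same check.)

This game has no pure Nash equilibrium.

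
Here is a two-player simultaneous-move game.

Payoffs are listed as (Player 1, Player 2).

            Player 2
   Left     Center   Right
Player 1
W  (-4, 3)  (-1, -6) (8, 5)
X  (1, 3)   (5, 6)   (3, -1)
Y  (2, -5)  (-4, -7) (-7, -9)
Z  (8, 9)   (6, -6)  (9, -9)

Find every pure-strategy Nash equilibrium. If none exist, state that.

The unique pure-strategy Nash equilibrium is (Z, Left).

(W, Left): Player 1 can switch to X (-4 → 1). Not NE.
(W, Center): Player 1 can switch to X (-1 → 5). Not NE.
(W, Right): Player 1 can switch to Z (8 → 9). Not NE.
(X, Left): Player 1 can switch to Y (1 → 2). Not NE.
(X, Center): Player 1 can switch to Z (5 → 6). Not NE.
(X, Right): Player 1 can switch to W (3 → 8). Not NE.
(Y, Left): Player 1 can switch to Z (2 → 8). Not NE.
(Y, Center): Player 1 can switch to W (-4 → -1). Not NE.
(Y, Right): Player 1 can switch to W (-7 → 8). Not NE.
(Z, Left): Player 1 gets 8, best alternative 2; Player 2 gets 9, best alternative -6. No profitable deviation — NE.
(Z, Center): Player 2 can switch to Left (-6 → 9). Not NE.
(The remaining 1 profile has a profitable deviation by the same check.)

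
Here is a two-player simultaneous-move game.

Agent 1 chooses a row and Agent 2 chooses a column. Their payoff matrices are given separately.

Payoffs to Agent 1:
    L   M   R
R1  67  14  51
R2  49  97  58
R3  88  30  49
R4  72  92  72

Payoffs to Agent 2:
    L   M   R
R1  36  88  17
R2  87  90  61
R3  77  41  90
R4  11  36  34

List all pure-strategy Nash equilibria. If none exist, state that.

The unique pure-strategy Nash equilibrium is (R2, M).

(R1, L): Agent 1 can switch to R3 (67 → 88). Not NE.
(R1, M): Agent 1 can switch to R2 (14 → 97). Not NE.
(R1, R): Agent 1 can switch to R2 (51 → 58). Not NE.
(R2, L): Agent 1 can switch to R1 (49 → 67). Not NE.
(R2, M): Agent 1 gets 97, best alternative 92; Agent 2 gets 90, best alternative 87. No profitable deviation — NE.
(R2, R): Agent 1 can switch to R4 (58 → 72). Not NE.
(R3, L): Agent 2 can switch to R (77 → 90). Not NE.
(R3, M): Agent 1 can switch to R2 (30 → 97). Not NE.
(R3, R): Agent 1 can switch to R1 (49 → 51). Not NE.
(R4, L): Agent 1 can switch to R3 (72 → 88). Not NE.
(R4, M): Agent 1 can switch to R2 (92 → 97). Not NE.
(The remaining 1 profile has a profitable deviation by the same check.)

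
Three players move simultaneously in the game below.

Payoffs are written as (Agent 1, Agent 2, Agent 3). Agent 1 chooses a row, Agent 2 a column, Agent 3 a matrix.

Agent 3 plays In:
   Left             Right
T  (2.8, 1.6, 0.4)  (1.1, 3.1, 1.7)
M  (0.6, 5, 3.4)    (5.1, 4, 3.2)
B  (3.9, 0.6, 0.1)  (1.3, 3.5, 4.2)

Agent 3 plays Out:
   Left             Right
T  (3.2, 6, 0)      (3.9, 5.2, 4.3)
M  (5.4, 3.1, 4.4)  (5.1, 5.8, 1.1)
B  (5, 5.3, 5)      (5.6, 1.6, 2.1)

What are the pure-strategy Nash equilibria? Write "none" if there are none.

(T, Left, In): Agent 1 can switch to B (2.8 → 3.9). Not NE.
(T, Left, Out): Agent 1 can switch to M (3.2 → 5.4). Not NE.
(T, Right, In): Agent 1 can switch to M (1.1 → 5.1). Not NE.
(T, Right, Out): Agent 1 can switch to M (3.9 → 5.1). Not NE.
(M, Left, In): Agent 1 can switch to T (0.6 → 2.8). Not NE.
(M, Left, Out): Agent 2 can switch to Right (3.1 → 5.8). Not NE.
(The remaining 6 profiles each have a profitable deviation by the same check.)

This game has no pure Nash equilibrium.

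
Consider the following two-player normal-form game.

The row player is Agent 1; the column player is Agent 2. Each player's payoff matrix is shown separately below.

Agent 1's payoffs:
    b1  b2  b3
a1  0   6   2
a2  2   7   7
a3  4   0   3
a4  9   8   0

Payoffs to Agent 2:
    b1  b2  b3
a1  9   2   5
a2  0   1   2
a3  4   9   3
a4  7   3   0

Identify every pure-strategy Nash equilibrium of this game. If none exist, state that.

(a2, b3), (a4, b1)

Agent 1 against b1: payoffs 0, 2, 4, 9 → best response a4.
Agent 1 against b2: payoffs 6, 7, 0, 8 → best response a4.
Agent 1 against b3: payoffs 2, 7, 3, 0 → best response a2.
Agent 2 against a1: payoffs 9, 2, 5 → best response b1.
Agent 2 against a2: payoffs 0, 1, 2 → best response b3.
Agent 2 against a3: payoffs 4, 9, 3 → best response b2.
Agent 2 against a4: payoffs 7, 3, 0 → best response b1.
Mutual best responses: (a2, b3); (a4, b1).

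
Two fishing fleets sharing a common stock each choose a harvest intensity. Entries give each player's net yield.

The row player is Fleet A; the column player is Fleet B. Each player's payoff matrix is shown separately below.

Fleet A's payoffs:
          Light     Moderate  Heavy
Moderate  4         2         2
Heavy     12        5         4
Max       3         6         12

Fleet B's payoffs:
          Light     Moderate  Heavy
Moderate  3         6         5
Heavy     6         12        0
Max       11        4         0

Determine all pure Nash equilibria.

none

For each strategy profile, look for a profitable unilateral deviation.
(Moderate, Light): Fleet A can switch to Heavy (4 → 12). Not NE.
(Moderate, Moderate): Fleet A can switch to Heavy (2 → 5). Not NE.
(Moderate, Heavy): Fleet A can switch to Heavy (2 → 4). Not NE.
(Heavy, Light): Fleet B can switch to Moderate (6 → 12). Not NE.
(Heavy, Moderate): Fleet A can switch to Max (5 → 6). Not NE.
(Heavy, Heavy): Fleet A can switch to Max (4 → 12). Not NE.
(Max, Light): Fleet A can switch to Moderate (3 → 4). Not NE.
(Max, Moderate): Fleet B can switch to Light (4 → 11). Not NE.
(Max, Heavy): Fleet B can switch to Light (0 → 11). Not NE.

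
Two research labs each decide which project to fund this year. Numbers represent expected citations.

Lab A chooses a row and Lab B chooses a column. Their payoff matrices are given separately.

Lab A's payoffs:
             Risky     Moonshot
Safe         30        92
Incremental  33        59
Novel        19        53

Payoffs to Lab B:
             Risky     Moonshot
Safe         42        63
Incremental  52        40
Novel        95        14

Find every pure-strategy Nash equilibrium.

Pure-strategy Nash equilibria: (Safe, Moonshot); (Incremental, Risky)

For each player, find the best response to each opponent profile; mutual best responses are the pure NE.
Lab A against Risky: payoffs 30, 33, 19 → best response Incremental.
Lab A against Moonshot: payoffs 92, 59, 53 → best response Safe.
Lab B against Safe: payoffs 42, 63 → best response Moonshot.
Lab B against Incremental: payoffs 52, 40 → best response Risky.
Lab B against Novel: payoffs 95, 14 → best response Risky.
Mutual best responses: (Safe, Moonshot); (Incremental, Risky).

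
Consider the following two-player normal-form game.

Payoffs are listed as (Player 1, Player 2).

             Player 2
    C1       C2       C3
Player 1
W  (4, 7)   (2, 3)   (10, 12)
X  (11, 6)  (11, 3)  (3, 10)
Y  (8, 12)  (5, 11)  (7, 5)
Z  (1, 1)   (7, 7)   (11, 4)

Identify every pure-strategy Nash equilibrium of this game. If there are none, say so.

Check each profile: it is a Nash equilibrium iff no player can strictly gain by switching unilaterally.
(W, C1): Player 1 can switch to X (4 → 11). Not NE.
(W, C2): Player 1 can switch to X (2 → 11). Not NE.
(W, C3): Player 1 can switch to Z (10 → 11). Not NE.
(X, C1): Player 2 can switch to C3 (6 → 10). Not NE.
(X, C2): Player 2 can switch to C1 (3 → 6). Not NE.
(X, C3): Player 1 can switch to W (3 → 10). Not NE.
(Y, C1): Player 1 can switch to X (8 → 11). Not NE.
(Y, C2): Player 1 can switch to X (5 → 11). Not NE.
(The remaining 4 profiles each have a profitable deviation by the same check.)

No pure-strategy Nash equilibrium.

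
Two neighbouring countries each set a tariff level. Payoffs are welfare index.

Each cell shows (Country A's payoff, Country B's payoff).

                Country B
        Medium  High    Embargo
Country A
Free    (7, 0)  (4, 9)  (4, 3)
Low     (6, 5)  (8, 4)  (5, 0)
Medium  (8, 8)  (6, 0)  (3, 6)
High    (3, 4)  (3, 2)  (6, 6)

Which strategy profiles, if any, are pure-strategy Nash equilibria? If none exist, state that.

(Medium, Medium); (High, Embargo)

Mark each player's best response to every combination of opponents' strategies; a profile where every player is best-responding is a pure Nash equilibrium.
Country A against Medium: payoffs 7, 6, 8, 3 → best response Medium.
Country A against High: payoffs 4, 8, 6, 3 → best response Low.
Country A against Embargo: payoffs 4, 5, 3, 6 → best response High.
Country B against Free: payoffs 0, 9, 3 → best response High.
Country B against Low: payoffs 5, 4, 0 → best response Medium.
Country B against Medium: payoffs 8, 0, 6 → best response Medium.
Country B against High: payoffs 4, 2, 6 → best response Embargo.
Mutual best responses: (Medium, Medium); (High, Embargo).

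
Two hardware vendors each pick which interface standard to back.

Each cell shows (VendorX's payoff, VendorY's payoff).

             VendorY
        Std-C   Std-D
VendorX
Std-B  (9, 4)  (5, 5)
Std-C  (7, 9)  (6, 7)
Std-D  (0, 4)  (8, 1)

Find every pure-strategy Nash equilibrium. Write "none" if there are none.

This game has no pure Nash equilibrium.

(Std-B, Std-C): VendorY can switch to Std-D (4 → 5). Not NE.
(Std-B, Std-D): VendorX can switch to Std-C (5 → 6). Not NE.
(Std-C, Std-C): VendorX can switch to Std-B (7 → 9). Not NE.
(Std-C, Std-D): VendorX can switch to Std-D (6 → 8). Not NE.
(Std-D, Std-C): VendorX can switch to Std-B (0 → 9). Not NE.
(Std-D, Std-D): VendorY can switch to Std-C (1 → 4). Not NE.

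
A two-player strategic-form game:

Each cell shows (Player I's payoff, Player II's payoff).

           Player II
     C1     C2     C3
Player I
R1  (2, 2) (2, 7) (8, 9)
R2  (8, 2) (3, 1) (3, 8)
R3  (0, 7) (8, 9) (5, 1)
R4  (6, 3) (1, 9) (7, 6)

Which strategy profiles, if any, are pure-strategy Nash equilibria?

Player I against C1: payoffs 2, 8, 0, 6 → best response R2.
Player I against C2: payoffs 2, 3, 8, 1 → best response R3.
Player I against C3: payoffs 8, 3, 5, 7 → best response R1.
Player II against R1: payoffs 2, 7, 9 → best response C3.
Player II against R2: payoffs 2, 1, 8 → best response C3.
Player II against R3: payoffs 7, 9, 1 → best response C2.
Player II against R4: payoffs 3, 9, 6 → best response C2.
Mutual best responses: (R1, C3); (R3, C2).

(R1, C3) and (R3, C2)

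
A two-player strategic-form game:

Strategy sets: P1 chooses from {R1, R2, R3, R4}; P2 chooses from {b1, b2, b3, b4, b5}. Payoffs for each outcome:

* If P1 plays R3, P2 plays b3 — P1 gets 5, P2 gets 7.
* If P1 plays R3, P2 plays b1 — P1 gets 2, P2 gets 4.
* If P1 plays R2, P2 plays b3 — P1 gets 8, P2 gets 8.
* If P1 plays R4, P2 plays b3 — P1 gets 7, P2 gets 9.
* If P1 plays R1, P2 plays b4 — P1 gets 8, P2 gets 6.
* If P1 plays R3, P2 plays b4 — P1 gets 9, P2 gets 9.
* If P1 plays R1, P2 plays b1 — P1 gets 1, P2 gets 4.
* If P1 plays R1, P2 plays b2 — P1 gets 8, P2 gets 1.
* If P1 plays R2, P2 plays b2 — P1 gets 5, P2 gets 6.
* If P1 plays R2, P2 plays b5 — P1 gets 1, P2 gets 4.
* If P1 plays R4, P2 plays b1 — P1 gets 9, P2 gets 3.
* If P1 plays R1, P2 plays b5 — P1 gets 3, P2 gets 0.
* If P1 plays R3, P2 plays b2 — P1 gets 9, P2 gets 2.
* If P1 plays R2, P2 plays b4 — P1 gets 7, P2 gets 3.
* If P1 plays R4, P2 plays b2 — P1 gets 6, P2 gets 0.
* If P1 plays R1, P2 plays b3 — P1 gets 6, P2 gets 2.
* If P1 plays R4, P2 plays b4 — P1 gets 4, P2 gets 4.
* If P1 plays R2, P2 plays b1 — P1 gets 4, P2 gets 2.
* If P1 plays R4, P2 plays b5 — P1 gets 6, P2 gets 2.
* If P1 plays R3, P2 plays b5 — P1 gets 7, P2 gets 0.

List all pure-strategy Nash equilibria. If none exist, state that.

P1 against b1: payoffs 1, 4, 2, 9 → best response R4.
P1 against b2: payoffs 8, 5, 9, 6 → best response R3.
P1 against b3: payoffs 6, 8, 5, 7 → best response R2.
P1 against b4: payoffs 8, 7, 9, 4 → best response R3.
P1 against b5: payoffs 3, 1, 7, 6 → best response R3.
P2 against R1: payoffs 4, 1, 2, 6, 0 → best response b4.
P2 against R2: payoffs 2, 6, 8, 3, 4 → best response b3.
P2 against R3: payoffs 4, 2, 7, 9, 0 → best response b4.
P2 against R4: payoffs 3, 0, 9, 4, 2 → best response b3.
Mutual best responses: (R2, b3); (R3, b4).

(R2, b3); (R3, b4)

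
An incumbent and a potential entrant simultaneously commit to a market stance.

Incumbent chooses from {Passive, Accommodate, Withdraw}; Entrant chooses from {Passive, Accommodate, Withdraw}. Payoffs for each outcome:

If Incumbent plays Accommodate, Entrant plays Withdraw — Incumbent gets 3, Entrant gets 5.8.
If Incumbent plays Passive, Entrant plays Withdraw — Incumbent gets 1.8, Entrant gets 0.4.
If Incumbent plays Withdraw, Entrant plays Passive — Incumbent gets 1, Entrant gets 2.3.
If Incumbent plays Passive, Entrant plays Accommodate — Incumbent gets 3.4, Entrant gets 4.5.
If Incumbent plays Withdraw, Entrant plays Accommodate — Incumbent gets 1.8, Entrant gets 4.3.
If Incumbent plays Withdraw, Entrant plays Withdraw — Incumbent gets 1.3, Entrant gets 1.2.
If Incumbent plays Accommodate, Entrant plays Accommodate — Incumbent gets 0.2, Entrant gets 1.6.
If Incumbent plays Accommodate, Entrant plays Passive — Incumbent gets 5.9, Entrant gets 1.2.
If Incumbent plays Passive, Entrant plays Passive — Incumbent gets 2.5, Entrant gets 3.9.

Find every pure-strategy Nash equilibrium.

(Passive, Accommodate) and (Accommodate, Withdraw)

Incumbent against Passive: payoffs 2.5, 5.9, 1 → best response Accommodate.
Incumbent against Accommodate: payoffs 3.4, 0.2, 1.8 → best response Passive.
Incumbent against Withdraw: payoffs 1.8, 3, 1.3 → best response Accommodate.
Entrant against Passive: payoffs 3.9, 4.5, 0.4 → best response Accommodate.
Entrant against Accommodate: payoffs 1.2, 1.6, 5.8 → best response Withdraw.
Entrant against Withdraw: payoffs 2.3, 4.3, 1.2 → best response Accommodate.
Mutual best responses: (Passive, Accommodate); (Accommodate, Withdraw).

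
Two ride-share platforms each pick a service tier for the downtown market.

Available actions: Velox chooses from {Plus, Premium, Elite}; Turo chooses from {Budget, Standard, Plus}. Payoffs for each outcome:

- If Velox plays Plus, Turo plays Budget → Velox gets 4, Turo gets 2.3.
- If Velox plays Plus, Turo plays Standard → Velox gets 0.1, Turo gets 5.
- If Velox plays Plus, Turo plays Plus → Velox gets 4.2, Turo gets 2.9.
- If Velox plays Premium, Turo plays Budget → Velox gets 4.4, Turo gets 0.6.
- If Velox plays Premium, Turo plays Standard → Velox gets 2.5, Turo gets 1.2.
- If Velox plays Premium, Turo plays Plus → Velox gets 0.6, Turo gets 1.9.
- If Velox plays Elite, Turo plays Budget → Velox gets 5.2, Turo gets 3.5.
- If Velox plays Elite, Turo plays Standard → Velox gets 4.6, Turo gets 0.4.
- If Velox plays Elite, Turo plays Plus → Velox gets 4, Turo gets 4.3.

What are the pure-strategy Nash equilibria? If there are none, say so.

(Plus, Budget): Velox can switch to Premium (4 → 4.4). Not NE.
(Plus, Standard): Velox can switch to Premium (0.1 → 2.5). Not NE.
(Plus, Plus): Turo can switch to Standard (2.9 → 5). Not NE.
(Premium, Budget): Velox can switch to Elite (4.4 → 5.2). Not NE.
(Premium, Standard): Velox can switch to Elite (2.5 → 4.6). Not NE.
(Premium, Plus): Velox can switch to Plus (0.6 → 4.2). Not NE.
(Elite, Budget): Turo can switch to Plus (3.5 → 4.3). Not NE.
(Elite, Standard): Turo can switch to Budget (0.4 → 3.5). Not NE.
(The remaining 1 profile has a profitable deviation by the same check.)

This game has no pure Nash equilibrium.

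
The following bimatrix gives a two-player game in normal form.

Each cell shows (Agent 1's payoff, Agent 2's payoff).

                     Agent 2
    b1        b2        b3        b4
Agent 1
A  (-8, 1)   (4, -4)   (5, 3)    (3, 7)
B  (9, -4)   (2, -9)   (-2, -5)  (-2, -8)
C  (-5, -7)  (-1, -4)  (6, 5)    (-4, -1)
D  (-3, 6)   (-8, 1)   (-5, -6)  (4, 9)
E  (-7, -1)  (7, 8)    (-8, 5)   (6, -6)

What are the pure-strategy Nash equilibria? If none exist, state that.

For each strategy profile, look for a profitable unilateral deviation.
(A, b1): Agent 1 can switch to B (-8 → 9). Not NE.
(A, b2): Agent 1 can switch to E (4 → 7). Not NE.
(A, b3): Agent 1 can switch to C (5 → 6). Not NE.
(A, b4): Agent 1 can switch to D (3 → 4). Not NE.
(B, b1): Agent 1 gets 9, best alternative -3; Agent 2 gets -4, best alternative -5. No profitable deviation — NE.
(B, b2): Agent 1 can switch to A (2 → 4). Not NE.
(B, b3): Agent 1 can switch to A (-2 → 5). Not NE.
(C, b3): Agent 1 gets 6, best alternative 5; Agent 2 gets 5, best alternative -1. No profitable deviation — NE.
(E, b2): Agent 1 gets 7, best alternative 4; Agent 2 gets 8, best alternative 5. No profitable deviation — NE.
(The remaining 11 profiles each have a profitable deviation by the same check.)

Pure-strategy Nash equilibria: (B, b1), (C, b3), (E, b2)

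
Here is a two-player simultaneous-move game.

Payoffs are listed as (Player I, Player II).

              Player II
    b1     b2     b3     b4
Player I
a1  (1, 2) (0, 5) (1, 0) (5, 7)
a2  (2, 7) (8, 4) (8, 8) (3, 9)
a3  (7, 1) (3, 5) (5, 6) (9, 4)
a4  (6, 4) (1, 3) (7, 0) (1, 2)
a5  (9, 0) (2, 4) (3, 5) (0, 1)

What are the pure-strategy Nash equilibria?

none

Player I against b1: payoffs 1, 2, 7, 6, 9 → best response a5.
Player I against b2: payoffs 0, 8, 3, 1, 2 → best response a2.
Player I against b3: payoffs 1, 8, 5, 7, 3 → best response a2.
Player I against b4: payoffs 5, 3, 9, 1, 0 → best response a3.
Player II against a1: payoffs 2, 5, 0, 7 → best response b4.
Player II against a2: payoffs 7, 4, 8, 9 → best response b4.
Player II against a3: payoffs 1, 5, 6, 4 → best response b3.
Player II against a4: payoffs 4, 3, 0, 2 → best response b1.
Player II against a5: payoffs 0, 4, 5, 1 → best response b3.
No profile is a mutual best response for all players.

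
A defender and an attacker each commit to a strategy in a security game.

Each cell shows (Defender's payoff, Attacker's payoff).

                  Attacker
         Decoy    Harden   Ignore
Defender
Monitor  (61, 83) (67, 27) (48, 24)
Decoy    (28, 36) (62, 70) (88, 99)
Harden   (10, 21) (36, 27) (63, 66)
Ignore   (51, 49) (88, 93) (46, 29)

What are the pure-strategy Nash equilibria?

For each strategy profile, look for a profitable unilateral deviation.
(Monitor, Decoy): Defender gets 61, best alternative 51; Attacker gets 83, best alternative 27. No profitable deviation — NE.
(Monitor, Harden): Defender can switch to Ignore (67 → 88). Not NE.
(Monitor, Ignore): Defender can switch to Decoy (48 → 88). Not NE.
(Decoy, Decoy): Defender can switch to Monitor (28 → 61). Not NE.
(Decoy, Harden): Defender can switch to Monitor (62 → 67). Not NE.
(Decoy, Ignore): Defender gets 88, best alternative 63; Attacker gets 99, best alternative 70. No profitable deviation — NE.
(Harden, Decoy): Defender can switch to Monitor (10 → 61). Not NE.
(Harden, Harden): Defender can switch to Monitor (36 → 67). Not NE.
(Harden, Ignore): Defender can switch to Decoy (63 → 88). Not NE.
(Ignore, Decoy): Defender can switch to Monitor (51 → 61). Not NE.
(Ignore, Harden): Defender gets 88, best alternative 67; Attacker gets 93, best alternative 49. No profitable deviation — NE.
(The remaining 1 profile has a profitable deviation by the same check.)

(Monitor, Decoy) and (Decoy, Ignore) and (Ignore, Harden)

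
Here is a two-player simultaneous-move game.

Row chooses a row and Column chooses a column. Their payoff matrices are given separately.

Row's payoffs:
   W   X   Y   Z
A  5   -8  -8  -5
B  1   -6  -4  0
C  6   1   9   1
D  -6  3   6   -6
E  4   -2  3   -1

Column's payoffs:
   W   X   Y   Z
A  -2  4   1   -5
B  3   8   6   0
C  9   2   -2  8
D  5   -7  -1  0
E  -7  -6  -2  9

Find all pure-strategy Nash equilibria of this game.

For each player, find the best response to each opponent profile; mutual best responses are the pure NE.
Row against W: payoffs 5, 1, 6, -6, 4 → best response C.
Row against X: payoffs -8, -6, 1, 3, -2 → best response D.
Row against Y: payoffs -8, -4, 9, 6, 3 → best response C.
Row against Z: payoffs -5, 0, 1, -6, -1 → best response C.
Column against A: payoffs -2, 4, 1, -5 → best response X.
Column against B: payoffs 3, 8, 6, 0 → best response X.
Column against C: payoffs 9, 2, -2, 8 → best response W.
Column against D: payoffs 5, -7, -1, 0 → best response W.
Column against E: payoffs -7, -6, -2, 9 → best response Z.
Mutual best responses: (C, W).

(C, W)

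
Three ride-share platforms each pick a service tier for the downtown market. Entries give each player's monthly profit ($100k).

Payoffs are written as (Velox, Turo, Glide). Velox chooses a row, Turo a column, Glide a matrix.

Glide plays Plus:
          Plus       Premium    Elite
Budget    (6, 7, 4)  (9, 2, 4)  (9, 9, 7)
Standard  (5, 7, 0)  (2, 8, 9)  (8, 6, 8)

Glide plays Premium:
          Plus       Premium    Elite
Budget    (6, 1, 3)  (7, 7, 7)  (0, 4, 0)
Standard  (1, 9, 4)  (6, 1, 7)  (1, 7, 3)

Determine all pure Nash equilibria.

For each strategy profile, look for a profitable unilateral deviation.
(Budget, Plus, Plus): Turo can switch to Elite (7 → 9). Not NE.
(Budget, Plus, Premium): Turo can switch to Premium (1 → 7). Not NE.
(Budget, Premium, Plus): Turo can switch to Plus (2 → 7). Not NE.
(Budget, Premium, Premium): Velox gets 7, best alternative 6; Turo gets 7, best alternative 4; Glide gets 7, best alternative 4. No profitable deviation — NE.
(Budget, Elite, Plus): Velox gets 9, best alternative 8; Turo gets 9, best alternative 7; Glide gets 7, best alternative 0. No profitable deviation — NE.
(Budget, Elite, Premium): Velox can switch to Standard (0 → 1). Not NE.
(Standard, Plus, Plus): Velox can switch to Budget (5 → 6). Not NE.
(Standard, Plus, Premium): Velox can switch to Budget (1 → 6). Not NE.
(The remaining 4 profiles each have a profitable deviation by the same check.)

(Budget, Premium, Premium) and (Budget, Elite, Plus)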